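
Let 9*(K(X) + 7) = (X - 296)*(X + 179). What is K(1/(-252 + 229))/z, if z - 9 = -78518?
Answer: 9353057/124593783 ≈ 0.075068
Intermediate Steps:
z = -78509 (z = 9 - 78518 = -78509)
K(X) = -7 + (-296 + X)*(179 + X)/9 (K(X) = -7 + ((X - 296)*(X + 179))/9 = -7 + ((-296 + X)*(179 + X))/9 = -7 + (-296 + X)*(179 + X)/9)
K(1/(-252 + 229))/z = (-53047/9 - 13/(-252 + 229) + (1/(-252 + 229))²/9)/(-78509) = (-53047/9 - 13/(-23) + (1/(-23))²/9)*(-1/78509) = (-53047/9 - 13*(-1/23) + (-1/23)²/9)*(-1/78509) = (-53047/9 + 13/23 + (⅑)*(1/529))*(-1/78509) = (-53047/9 + 13/23 + 1/4761)*(-1/78509) = -9353057/1587*(-1/78509) = 9353057/124593783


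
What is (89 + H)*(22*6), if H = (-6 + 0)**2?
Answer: 16500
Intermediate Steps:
H = 36 (H = (-6)**2 = 36)
(89 + H)*(22*6) = (89 + 36)*(22*6) = 125*132 = 16500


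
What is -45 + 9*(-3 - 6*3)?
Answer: -234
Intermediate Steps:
-45 + 9*(-3 - 6*3) = -45 + 9*(-3 - 18) = -45 + 9*(-21) = -45 - 189 = -234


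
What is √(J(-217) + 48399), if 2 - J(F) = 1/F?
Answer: 3*√253239434/217 ≈ 220.00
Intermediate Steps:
J(F) = 2 - 1/F
√(J(-217) + 48399) = √((2 - 1/(-217)) + 48399) = √((2 - 1*(-1/217)) + 48399) = √((2 + 1/217) + 48399) = √(435/217 + 48399) = √(10503018/217) = 3*√253239434/217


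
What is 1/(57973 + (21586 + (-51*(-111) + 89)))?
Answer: 1/85309 ≈ 1.1722e-5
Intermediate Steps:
1/(57973 + (21586 + (-51*(-111) + 89))) = 1/(57973 + (21586 + (5661 + 89))) = 1/(57973 + (21586 + 5750)) = 1/(57973 + 27336) = 1/85309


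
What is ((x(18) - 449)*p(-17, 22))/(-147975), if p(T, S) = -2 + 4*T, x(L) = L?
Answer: -6034/29595 ≈ -0.20389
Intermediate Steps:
((x(18) - 449)*p(-17, 22))/(-147975) = ((18 - 449)*(-2 + 4*(-17)))/(-147975) = -431*(-2 - 68)*(-1/147975) = -431*(-70)*(-1/147975) = 30170*(-1/147975) = -6034/29595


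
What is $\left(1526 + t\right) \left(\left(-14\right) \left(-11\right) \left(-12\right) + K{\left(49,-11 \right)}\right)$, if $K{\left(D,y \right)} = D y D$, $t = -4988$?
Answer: $97832658$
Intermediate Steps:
$K{\left(D,y \right)} = y D^{2}$
$\left(1526 + t\right) \left(\left(-14\right) \left(-11\right) \left(-12\right) + K{\left(49,-11 \right)}\right) = \left(1526 - 4988\right) \left(\left(-14\right) \left(-11\right) \left(-12\right) - 11 \cdot 49^{2}\right) = - 3462 \left(154 \left(-12\right) - 26411\right) = - 3462 \left(-1848 - 26411\right) = \left(-3462\right) \left(-28259\right) = 97832658$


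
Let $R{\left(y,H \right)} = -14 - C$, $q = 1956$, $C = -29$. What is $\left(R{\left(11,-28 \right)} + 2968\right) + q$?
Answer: $4939$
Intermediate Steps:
$R{\left(y,H \right)} = 15$ ($R{\left(y,H \right)} = -14 - -29 = -14 + 29 = 15$)
$\left(R{\left(11,-28 \right)} + 2968\right) + q = \left(15 + 2968\right) + 1956 = 2983 + 1956 = 4939$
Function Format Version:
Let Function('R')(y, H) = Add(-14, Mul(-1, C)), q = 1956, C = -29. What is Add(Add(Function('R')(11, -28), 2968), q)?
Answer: 4939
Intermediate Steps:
Function('R')(y, H) = 15 (Function('R')(y, H) = Add(-14, Mul(-1, -29)) = Add(-14, 29) = 15)
Add(Add(Function('R')(11, -28), 2968), q) = Add(Add(15, 2968), 1956) = Add(2983, 1956) = 4939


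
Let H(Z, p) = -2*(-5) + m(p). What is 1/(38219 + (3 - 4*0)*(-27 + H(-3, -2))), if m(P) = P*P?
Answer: 1/38180 ≈ 2.6192e-5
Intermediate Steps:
m(P) = P²
H(Z, p) = 10 + p² (H(Z, p) = -2*(-5) + p² = 10 + p²)
1/(38219 + (3 - 4*0)*(-27 + H(-3, -2))) = 1/(38219 + (3 - 4*0)*(-27 + (10 + (-2)²))) = 1/(38219 + (3 + 0)*(-27 + (10 + 4))) = 1/(38219 + 3*(-27 + 14)) = 1/(38219 + 3*(-13)) = 1/(38219 - 39) = 1/38180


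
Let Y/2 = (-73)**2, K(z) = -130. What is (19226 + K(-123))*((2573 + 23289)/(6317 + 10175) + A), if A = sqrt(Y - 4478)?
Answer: 568964/19 + 38192*sqrt(1545) ≈ 1.5311e+6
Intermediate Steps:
Y = 10658 (Y = 2*(-73)**2 = 2*5329 = 10658)
A = 2*sqrt(1545) (A = sqrt(10658 - 4478) = sqrt(6180) = 2*sqrt(1545) ≈ 78.613)
(19226 + K(-123))*((2573 + 23289)/(6317 + 10175) + A) = (19226 - 130)*((2573 + 23289)/(6317 + 10175) + 2*sqrt(1545)) = 19096*(25862/16492 + 2*sqrt(1545)) = 19096*(25862*(1/16492) + 2*sqrt(1545)) = 19096*(12931/8246 + 2*sqrt(1545)) = 568964/19 + 38192*sqrt(1545)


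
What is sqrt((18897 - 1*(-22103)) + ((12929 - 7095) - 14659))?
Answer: 15*sqrt(143) ≈ 179.37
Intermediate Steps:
sqrt((18897 - 1*(-22103)) + ((12929 - 7095) - 14659)) = sqrt((18897 + 22103) + (5834 - 14659)) = sqrt(41000 - 8825) = sqrt(32175) = 15*sqrt(143)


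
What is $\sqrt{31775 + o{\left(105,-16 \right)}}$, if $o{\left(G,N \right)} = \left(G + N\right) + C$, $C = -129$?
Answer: $\sqrt{31735} \approx 178.14$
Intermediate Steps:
$o{\left(G,N \right)} = -129 + G + N$ ($o{\left(G,N \right)} = \left(G + N\right) - 129 = -129 + G + N$)
$\sqrt{31775 + o{\left(105,-16 \right)}} = \sqrt{31775 - 40} = \sqrt{31735}$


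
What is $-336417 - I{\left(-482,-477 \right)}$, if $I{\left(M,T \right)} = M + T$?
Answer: $-335458$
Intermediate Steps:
$-336417 - I{\left(-482,-477 \right)} = -336417 - \left(-482 - 477\right) = -336417 - -959 = -336417 + 959 = -335458$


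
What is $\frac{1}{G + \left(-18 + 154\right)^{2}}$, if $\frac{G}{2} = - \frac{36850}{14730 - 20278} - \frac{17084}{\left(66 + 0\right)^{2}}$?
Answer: $\frac{1510443}{27945370799} \approx 5.405 \cdot 10^{-5}$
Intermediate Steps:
$G = \frac{8217071}{1510443}$ ($G = 2 \left(- \frac{36850}{14730 - 20278} - \frac{17084}{\left(66 + 0\right)^{2}}\right) = 2 \left(- \frac{36850}{-5548} - \frac{17084}{66^{2}}\right) = 2 \left(\left(-36850\right) \left(- \frac{1}{5548}\right) - \frac{17084}{4356}\right) = 2 \left(\frac{18425}{2774} - \frac{4271}{1089}\right) = 2 \cdot \frac{8217071}{3020886} = \frac{8217071}{1510443} \approx 5.4402$)
$\frac{1}{G + \left(-18 + 154\right)^{2}} = \frac{1}{\frac{8217071}{1510443} + \left(-18 + 154\right)^{2}} = \frac{1}{\frac{8217071}{1510443} + 136^{2}} = \frac{1}{\frac{8217071}{1510443} + 18496} = \frac{1}{\frac{27945370799}{1510443}} = \frac{1510443}{27945370799}$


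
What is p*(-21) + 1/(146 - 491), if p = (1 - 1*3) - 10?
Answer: 86939/345 ≈ 252.00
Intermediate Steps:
p = -12 (p = (1 - 3) - 10 = -2 - 10 = -12)
p*(-21) + 1/(146 - 491) = -12*(-21) + 1/(146 - 491) = 252 + 1/(-345) = 252 - 1/345 = 86939/345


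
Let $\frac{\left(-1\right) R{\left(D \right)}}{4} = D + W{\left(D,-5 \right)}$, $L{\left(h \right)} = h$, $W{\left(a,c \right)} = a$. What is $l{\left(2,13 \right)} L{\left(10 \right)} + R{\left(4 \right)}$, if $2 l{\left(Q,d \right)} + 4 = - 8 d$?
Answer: $-572$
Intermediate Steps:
$l{\left(Q,d \right)} = -2 - 4 d$ ($l{\left(Q,d \right)} = -2 + \frac{\left(-8\right) d}{2} = -2 - 4 d$)
$R{\left(D \right)} = - 8 D$ ($R{\left(D \right)} = - 4 \left(D + D\right) = - 4 \cdot 2 D = - 8 D$)
$l{\left(2,13 \right)} L{\left(10 \right)} + R{\left(4 \right)} = \left(-2 - 52\right) 10 - 32 = \left(-54\right) 10 - 32 = -540 - 32 = -572$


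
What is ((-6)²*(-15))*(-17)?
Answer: 9180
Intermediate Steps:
((-6)²*(-15))*(-17) = (36*(-15))*(-17) = -540*(-17) = 9180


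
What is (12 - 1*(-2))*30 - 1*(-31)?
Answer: 451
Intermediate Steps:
(12 - 1*(-2))*30 - 1*(-31) = (12 + 2)*30 + 31 = 14*30 + 31 = 420 + 31 = 451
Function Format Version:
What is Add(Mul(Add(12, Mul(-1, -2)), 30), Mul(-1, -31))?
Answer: 451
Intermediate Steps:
Add(Mul(Add(12, Mul(-1, -2)), 30), Mul(-1, -31)) = Add(Mul(Add(12, 2), 30), 31) = Add(Mul(14, 30), 31) = Add(420, 31) = 451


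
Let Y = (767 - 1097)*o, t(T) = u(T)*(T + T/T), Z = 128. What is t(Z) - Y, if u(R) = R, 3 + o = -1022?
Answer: -321738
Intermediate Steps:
o = -1025 (o = -3 - 1022 = -1025)
t(T) = T*(1 + T) (t(T) = T*(T + T/T) = T*(T + 1) = T*(1 + T))
Y = 338250 (Y = (767 - 1097)*(-1025) = -330*(-1025) = 338250)
t(Z) - Y = 128*(1 + 128) - 1*338250 = 128*129 - 338250 = 16512 - 338250 = -321738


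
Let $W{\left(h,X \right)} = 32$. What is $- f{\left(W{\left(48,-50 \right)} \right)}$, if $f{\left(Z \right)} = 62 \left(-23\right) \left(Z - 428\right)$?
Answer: $-564696$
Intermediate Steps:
$f{\left(Z \right)} = 610328 - 1426 Z$ ($f{\left(Z \right)} = - 1426 \left(-428 + Z\right) = 610328 - 1426 Z$)
$- f{\left(W{\left(48,-50 \right)} \right)} = - (610328 - 45632) = \left(-1\right) 564696 = -564696$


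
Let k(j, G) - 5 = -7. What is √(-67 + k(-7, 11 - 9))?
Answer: I*√69 ≈ 8.3066*I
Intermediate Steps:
k(j, G) = -2 (k(j, G) = 5 - 7 = -2)
√(-67 + k(-7, 11 - 9)) = √(-67 - 2) = √(-69) = I*√69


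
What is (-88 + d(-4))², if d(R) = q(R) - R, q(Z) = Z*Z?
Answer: 4624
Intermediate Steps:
q(Z) = Z²
d(R) = R² - R
(-88 + d(-4))² = (-88 - 4*(-1 - 4))² = (-88 - 4*(-5))² = (-88 + 20)² = (-68)² = 4624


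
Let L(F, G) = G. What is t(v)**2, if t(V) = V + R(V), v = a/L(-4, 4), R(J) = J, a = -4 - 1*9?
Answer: 169/4 ≈ 42.250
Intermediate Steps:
a = -13 (a = -4 - 9 = -13)
v = -13/4 ≈ -3.2500
t(V) = 2*V (t(V) = V + V = 2*V)
t(v)**2 = (2*(-13/4))**2 = (-13/2)**2 = 169/4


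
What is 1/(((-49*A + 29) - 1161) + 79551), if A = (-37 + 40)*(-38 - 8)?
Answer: 1/85181 ≈ 1.1740e-5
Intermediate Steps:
A = -138 (A = 3*(-46) = -138)
1/(((-49*A + 29) - 1161) + 79551) = 1/(((-49*(-138) + 29) - 1161) + 79551) = 1/(((6762 + 29) - 1161) + 79551) = 1/((6791 - 1161) + 79551) = 1/(5630 + 79551) = 1/85181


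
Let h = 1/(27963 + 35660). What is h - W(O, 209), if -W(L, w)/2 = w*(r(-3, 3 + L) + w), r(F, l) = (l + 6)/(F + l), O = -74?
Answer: 206518921954/2354051 ≈ 87729.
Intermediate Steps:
h = 1/63623 ≈ 1.5718e-5
r(F, l) = (6 + l)/(F + l)
W(L, w) = -2*w*(w + (9 + L)/L) (W(L, w) = -2*w*((6 + (3 + L))/(-3 + (3 + L)) + w) = -2*w*((9 + L)/L + w) = -2*w*(w + (9 + L)/L))
h - W(O, 209) = 1/63623 - (-2)*209*(9 - 74 - 74*209)/(-74) = 1/63623 - (-2)*209*(-1)*(9 - 74 - 15466)/74 = 1/63623 - (-2)*209*(-1)*(-15531)/74 = 1/63623 - 1*(-3245979/37) = 1/63623 + 3245979/37 = 206518921954/2354051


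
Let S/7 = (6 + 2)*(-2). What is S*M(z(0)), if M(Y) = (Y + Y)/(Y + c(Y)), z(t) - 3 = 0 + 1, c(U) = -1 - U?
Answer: 896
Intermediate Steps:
z(t) = 4 (z(t) = 3 + (0 + 1) = 3 + 1 = 4)
S = -112 (S = 7*((6 + 2)*(-2)) = 7*(8*(-2)) = 7*(-16) = -112)
M(Y) = -2*Y (M(Y) = (Y + Y)/(Y + (-1 - Y)) = (2*Y)/(-1) = (2*Y)*(-1) = -2*Y)
S*M(z(0)) = -(-224)*4 = -112*(-8) = 896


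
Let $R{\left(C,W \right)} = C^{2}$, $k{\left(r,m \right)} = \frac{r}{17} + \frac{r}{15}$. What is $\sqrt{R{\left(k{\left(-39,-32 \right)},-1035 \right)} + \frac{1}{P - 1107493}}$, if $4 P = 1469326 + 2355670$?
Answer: $\frac{11 \sqrt{8178948795149}}{6427870} \approx 4.8941$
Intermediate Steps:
$k{\left(r,m \right)} = \frac{32 r}{255}$ ($k{\left(r,m \right)} = r \frac{1}{17} + r \frac{1}{15} = \frac{r}{17} + \frac{r}{15} = \frac{32 r}{255}$)
$P = 956249$ ($P = \frac{1469326 + 2355670}{4} = \frac{1}{4} \cdot 3824996 = 956249$)
$\sqrt{R{\left(k{\left(-39,-32 \right)},-1035 \right)} + \frac{1}{P - 1107493}} = \sqrt{\left(\frac{32}{255} \left(-39\right)\right)^{2} + \frac{1}{956249 - 1107493}} = \sqrt{\left(- \frac{416}{85}\right)^{2} + \frac{1}{956249 - 1107493}} = \sqrt{\frac{173056}{7225} + \frac{1}{-151244}} = \sqrt{\frac{173056}{7225} - \frac{1}{151244}} = \sqrt{\frac{26173674439}{1092737900}} = \frac{11 \sqrt{8178948795149}}{6427870}$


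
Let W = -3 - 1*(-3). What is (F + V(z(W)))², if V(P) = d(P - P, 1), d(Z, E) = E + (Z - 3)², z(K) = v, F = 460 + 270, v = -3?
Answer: 547600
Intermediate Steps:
F = 730
W = 0 (W = -3 + 3 = 0)
z(K) = -3
d(Z, E) = E + (-3 + Z)²
V(P) = 10 (V(P) = 1 + (-3 + (P - P))² = 1 + (-3 + 0)² = 1 + (-3)² = 1 + 9 = 10)
(F + V(z(W)))² = (730 + 10)² = 740² = 547600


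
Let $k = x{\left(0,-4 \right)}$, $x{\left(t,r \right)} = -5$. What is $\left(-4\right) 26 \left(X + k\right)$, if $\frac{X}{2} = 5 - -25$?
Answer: $-5720$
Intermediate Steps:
$X = 60$ ($X = 2 \left(5 - -25\right) = 2 \left(5 + 25\right) = 2 \cdot 30 = 60$)
$k = -5$
$\left(-4\right) 26 \left(X + k\right) = \left(-4\right) 26 \left(60 - 5\right) = \left(-104\right) 55 = -5720$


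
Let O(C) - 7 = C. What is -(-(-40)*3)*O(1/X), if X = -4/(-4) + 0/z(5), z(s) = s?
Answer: -960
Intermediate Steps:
X = 1 (X = -4/(-4) + 0/5 = -4*(-1/4) + 0*(1/5) = 1 + 0 = 1)
O(C) = 7 + C
-(-(-40)*3)*O(1/X) = -(-(-40)*3)*(7 + 1/1) = -(-20*(-6))*(7 + 1) = -120*8 = -1*960 = -960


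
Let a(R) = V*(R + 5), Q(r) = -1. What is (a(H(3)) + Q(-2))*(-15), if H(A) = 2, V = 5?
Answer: -510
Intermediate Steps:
a(R) = 25 + 5*R (a(R) = 5*(R + 5) = 5*(5 + R) = 25 + 5*R)
(a(H(3)) + Q(-2))*(-15) = ((25 + 5*2) - 1)*(-15) = ((25 + 10) - 1)*(-15) = (35 - 1)*(-15) = 34*(-15) = -510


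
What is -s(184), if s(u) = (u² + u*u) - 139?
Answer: -67573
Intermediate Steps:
s(u) = -139 + 2*u² (s(u) = (u² + u²) - 139 = 2*u² - 139 = -139 + 2*u²)
-s(184) = -(-139 + 2*184²) = -(-139 + 2*33856) = -(-139 + 67712) = -1*67573 = -67573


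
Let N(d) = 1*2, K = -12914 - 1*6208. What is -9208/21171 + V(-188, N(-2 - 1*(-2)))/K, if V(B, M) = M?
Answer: -29352953/67471977 ≈ -0.43504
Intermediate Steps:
K = -19122 (K = -12914 - 6208 = -19122)
N(d) = 2
-9208/21171 + V(-188, N(-2 - 1*(-2)))/K = -9208/21171 + 2/(-19122) = -9208*1/21171 + 2*(-1/19122) = -9208/21171 - 1/9561 = -29352953/67471977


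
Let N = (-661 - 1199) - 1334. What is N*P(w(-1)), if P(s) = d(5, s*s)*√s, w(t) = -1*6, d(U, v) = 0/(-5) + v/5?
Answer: -114984*I*√6/5 ≈ -56330.0*I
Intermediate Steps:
N = -3194 (N = -1860 - 1334 = -3194)
d(U, v) = v/5 (d(U, v) = 0*(-⅕) + v*(⅕) = 0 + v/5 = v/5)
w(t) = -6
P(s) = s^(5/2)/5 (P(s) = ((s*s)/5)*√s = (s²/5)*√s = s^(5/2)/5)
N*P(w(-1)) = -3194*(-6)^(5/2)/5 = -3194*36*I*√6/5 = -114984*I*√6/5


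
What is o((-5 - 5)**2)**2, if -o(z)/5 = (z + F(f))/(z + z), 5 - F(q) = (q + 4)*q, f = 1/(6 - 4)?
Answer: 168921/25600 ≈ 6.5985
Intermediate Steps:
f = 1/2 ≈ 0.50000
F(q) = 5 - q*(4 + q) (F(q) = 5 - (q + 4)*q = 5 - (4 + q)*q = 5 - q*(4 + q))
o(z) = -5*(11/4 + z)/(2*z) (o(z) = -5*(z + (5 - (1/2)**2 - 4*1/2))/(z + z) = -5*(z + (5 - 1*1/4 - 2))/(2*z) = -5*(z + (5 - 1/4 - 2))*1/(2*z) = -5*(z + 11/4)*1/(2*z) = -5*(11/4 + z)*1/(2*z) = -5*(11/4 + z)/(2*z))
o((-5 - 5)**2)**2 = (5*(-11 - 4*(-5 - 5)**2)/(8*((-5 - 5)**2)))**2 = (5*(-11 - 4*(-10)**2)/(8*((-10)**2)))**2 = ((5/8)*(-11 - 4*100)/100)**2 = ((5/8)*(1/100)*(-11 - 400))**2 = ((5/8)*(1/100)*(-411))**2 = (-411/160)**2 = 168921/25600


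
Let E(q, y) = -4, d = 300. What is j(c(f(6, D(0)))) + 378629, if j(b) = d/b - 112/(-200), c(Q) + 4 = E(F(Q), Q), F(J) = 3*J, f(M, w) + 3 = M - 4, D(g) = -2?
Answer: 18929603/50 ≈ 3.7859e+5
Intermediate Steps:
f(M, w) = -7 + M (f(M, w) = -3 + (M - 4) = -3 + (-4 + M) = -7 + M)
c(Q) = -8 (c(Q) = -4 - 4 = -8)
j(b) = 14/25 + 300/b (j(b) = 300/b - 112/(-200) = 300/b - 112*(-1/200) = 300/b + 14/25 = 14/25 + 300/b)
j(c(f(6, D(0)))) + 378629 = (14/25 + 300/(-8)) + 378629 = (14/25 + 300*(-⅛)) + 378629 = (14/25 - 75/2) + 378629 = -1847/50 + 378629 = 18929603/50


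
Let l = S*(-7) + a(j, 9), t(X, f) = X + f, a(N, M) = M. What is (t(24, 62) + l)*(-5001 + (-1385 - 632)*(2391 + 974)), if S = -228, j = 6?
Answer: -11485620346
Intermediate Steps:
l = 1605 (l = -228*(-7) + 9 = 1596 + 9 = 1605)
(t(24, 62) + l)*(-5001 + (-1385 - 632)*(2391 + 974)) = ((24 + 62) + 1605)*(-5001 + (-1385 - 632)*(2391 + 974)) = (86 + 1605)*(-5001 - 2017*3365) = 1691*(-5001 - 6787205) = 1691*(-6792206) = -11485620346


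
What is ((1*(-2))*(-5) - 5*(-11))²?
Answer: 4225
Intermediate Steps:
((1*(-2))*(-5) - 5*(-11))² = (-2*(-5) + 55)² = (10 + 55)² = 65² = 4225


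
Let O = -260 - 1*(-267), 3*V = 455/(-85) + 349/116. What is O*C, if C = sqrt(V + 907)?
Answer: 7*sqrt(881022059)/986 ≈ 210.72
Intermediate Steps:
V = -1541/1972 (V = (455/(-85) + 349/116)/3 = (455*(-1/85) + 349*(1/116))/3 = (-91/17 + 349/116)/3 = (1/3)*(-4623/1972) = -1541/1972 ≈ -0.78144)
C = sqrt(881022059)/986 (C = sqrt(-1541/1972 + 907) = sqrt(1787063/1972) = sqrt(881022059)/986 ≈ 30.103)
O = 7 (O = -260 + 267 = 7)
O*C = 7*(sqrt(881022059)/986) = 7*sqrt(881022059)/986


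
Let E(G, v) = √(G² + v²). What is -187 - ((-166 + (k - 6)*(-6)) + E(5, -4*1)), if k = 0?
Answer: -57 - √41 ≈ -63.403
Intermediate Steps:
-187 - ((-166 + (k - 6)*(-6)) + E(5, -4*1)) = -187 - ((-166 + (0 - 6)*(-6)) + √(5² + (-4*1)²)) = -187 - ((-166 - 6*(-6)) + √(25 + (-4)²)) = -187 - ((-166 + 36) + √(25 + 16)) = -187 - (-130 + √41) = -187 + (130 - √41) = -57 - √41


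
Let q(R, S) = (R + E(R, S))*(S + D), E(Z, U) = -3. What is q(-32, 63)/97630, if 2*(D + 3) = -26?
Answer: -329/19526 ≈ -0.016849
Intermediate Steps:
D = -16 (D = -3 + (1/2)*(-26) = -3 - 13 = -16)
q(R, S) = (-16 + S)*(-3 + R) (q(R, S) = (R - 3)*(S - 16) = (-3 + R)*(-16 + S) = (-16 + S)*(-3 + R))
q(-32, 63)/97630 = (48 - 16*(-32) - 3*63 - 32*63)/97630 = (48 + 512 - 189 - 2016)*(1/97630) = -1645*1/97630 = -329/19526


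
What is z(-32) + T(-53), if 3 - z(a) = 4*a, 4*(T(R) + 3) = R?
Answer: 459/4 ≈ 114.75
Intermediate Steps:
T(R) = -3 + R/4
z(a) = 3 - 4*a
z(-32) + T(-53) = (3 - 4*(-32)) + (-3 + (¼)*(-53)) = (3 + 128) + (-3 - 53/4) = 131 - 65/4 = 459/4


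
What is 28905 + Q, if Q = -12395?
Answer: 16510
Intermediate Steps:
28905 + Q = 28905 - 12395 = 16510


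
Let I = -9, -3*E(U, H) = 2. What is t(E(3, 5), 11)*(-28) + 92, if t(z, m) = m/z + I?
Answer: 806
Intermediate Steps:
E(U, H) = -2/3 (E(U, H) = -1/3*2 = -2/3)
t(z, m) = -9 + m/z (t(z, m) = m/z - 9 = -9 + m/z)
t(E(3, 5), 11)*(-28) + 92 = (-9 + 11/(-2/3))*(-28) + 92 = (-9 + 11*(-3/2))*(-28) + 92 = (-9 - 33/2)*(-28) + 92 = -51/2*(-28) + 92 = 714 + 92 = 806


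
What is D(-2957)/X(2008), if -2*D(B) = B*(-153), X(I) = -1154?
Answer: 452421/2308 ≈ 196.02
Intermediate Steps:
D(B) = 153*B/2 (D(B) = -B*(-153)/2 = -(-153)*B/2 = 153*B/2)
D(-2957)/X(2008) = ((153/2)*(-2957))/(-1154) = -452421/2*(-1/1154) = 452421/2308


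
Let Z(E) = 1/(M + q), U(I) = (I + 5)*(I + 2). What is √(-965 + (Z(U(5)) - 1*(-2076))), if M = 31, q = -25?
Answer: √40002/6 ≈ 33.334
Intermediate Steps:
U(I) = (2 + I)*(5 + I) (U(I) = (5 + I)*(2 + I) = (2 + I)*(5 + I))
Z(E) = ⅙ (Z(E) = 1/(31 - 25) = 1/6 = ⅙)
√(-965 + (Z(U(5)) - 1*(-2076))) = √(-965 + (⅙ - 1*(-2076))) = √(-965 + (⅙ + 2076)) = √(-965 + 12457/6) = √(6667/6) = √40002/6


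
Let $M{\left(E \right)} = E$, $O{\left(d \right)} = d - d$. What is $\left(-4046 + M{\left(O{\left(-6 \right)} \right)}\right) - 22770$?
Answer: $-26816$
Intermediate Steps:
$O{\left(d \right)} = 0$
$\left(-4046 + M{\left(O{\left(-6 \right)} \right)}\right) - 22770 = \left(-4046 + 0\right) - 22770 = -4046 - 22770 = -26816$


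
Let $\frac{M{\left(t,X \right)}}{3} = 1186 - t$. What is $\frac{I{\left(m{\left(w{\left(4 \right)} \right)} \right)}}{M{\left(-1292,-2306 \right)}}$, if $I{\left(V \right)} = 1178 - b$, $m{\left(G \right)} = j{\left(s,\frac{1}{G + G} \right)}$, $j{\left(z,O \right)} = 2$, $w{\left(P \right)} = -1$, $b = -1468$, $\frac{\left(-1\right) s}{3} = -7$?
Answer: $\frac{21}{59} \approx 0.35593$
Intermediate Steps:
$s = 21$ ($s = \left(-3\right) \left(-7\right) = 21$)
$M{\left(t,X \right)} = 3558 - 3 t$ ($M{\left(t,X \right)} = 3 \left(1186 - t\right) = 3558 - 3 t$)
$m{\left(G \right)} = 2$
$I{\left(V \right)} = 2646$ ($I{\left(V \right)} = 1178 - -1468 = 1178 + 1468 = 2646$)
$\frac{I{\left(m{\left(w{\left(4 \right)} \right)} \right)}}{M{\left(-1292,-2306 \right)}} = \frac{2646}{3558 - -3876} = \frac{2646}{3558 + 3876} = \frac{2646}{7434} = 2646 \cdot \frac{1}{7434} = \frac{21}{59}$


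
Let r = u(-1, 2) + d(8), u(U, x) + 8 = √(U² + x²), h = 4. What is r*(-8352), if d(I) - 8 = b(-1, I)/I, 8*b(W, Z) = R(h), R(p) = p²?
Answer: -2088 - 8352*√5 ≈ -20764.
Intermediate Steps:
b(W, Z) = 2 (b(W, Z) = (⅛)*4² = (⅛)*16 = 2)
u(U, x) = -8 + √(U² + x²)
d(I) = 8 + 2/I
r = ¼ + √5 (r = (-8 + √((-1)² + 2²)) + (8 + 2/8) = (-8 + √(1 + 4)) + (8 + 2*(⅛)) = (-8 + √5) + (8 + ¼) = (-8 + √5) + 33/4 = ¼ + √5 ≈ 2.4861)
r*(-8352) = (¼ + √5)*(-8352) = -2088 - 8352*√5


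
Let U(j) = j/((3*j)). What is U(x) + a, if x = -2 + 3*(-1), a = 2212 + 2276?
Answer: 13465/3 ≈ 4488.3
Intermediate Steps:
a = 4488
x = -5 (x = -2 - 3 = -5)
U(j) = 1/3 (U(j) = j*(1/(3*j)) = 1/3)
U(x) + a = 1/3 + 4488 = 13465/3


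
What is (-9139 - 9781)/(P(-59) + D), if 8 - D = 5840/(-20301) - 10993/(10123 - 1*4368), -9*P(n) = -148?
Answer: -602854435800/848912089 ≈ -710.15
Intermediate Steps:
P(n) = 148/9 (P(n) = -1/9*(-148) = 148/9)
D = 1191436133/116832255 (D = 8 - (5840/(-20301) - 10993/(10123 - 1*4368)) = 8 - (5840*(-1/20301) - 10993/(10123 - 4368)) = 8 - (-5840/20301 - 10993/5755) = 8 - 1*(-256778093/116832255) = 8 + 256778093/116832255 = 1191436133/116832255 ≈ 10.198)
(-9139 - 9781)/(P(-59) + D) = (-9139 - 9781)/(148/9 + 1191436133/116832255) = -18920/9338032979/350496765 = -18920*350496765/9338032979 = -602854435800/848912089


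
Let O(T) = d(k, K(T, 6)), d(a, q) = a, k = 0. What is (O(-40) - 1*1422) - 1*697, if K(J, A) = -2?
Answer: -2119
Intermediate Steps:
O(T) = 0
(O(-40) - 1*1422) - 1*697 = (0 - 1*1422) - 1*697 = (0 - 1422) - 697 = -1422 - 697 = -2119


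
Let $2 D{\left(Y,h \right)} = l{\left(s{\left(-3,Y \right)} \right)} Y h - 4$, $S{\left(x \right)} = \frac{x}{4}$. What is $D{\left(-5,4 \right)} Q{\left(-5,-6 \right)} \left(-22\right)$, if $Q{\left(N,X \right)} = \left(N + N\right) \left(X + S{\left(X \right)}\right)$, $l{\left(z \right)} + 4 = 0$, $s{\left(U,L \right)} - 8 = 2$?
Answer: $-62700$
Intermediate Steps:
$s{\left(U,L \right)} = 10$ ($s{\left(U,L \right)} = 8 + 2 = 10$)
$S{\left(x \right)} = \frac{x}{4}$ ($S{\left(x \right)} = x \frac{1}{4} = \frac{x}{4}$)
$l{\left(z \right)} = -4$ ($l{\left(z \right)} = -4 + 0 = -4$)
$D{\left(Y,h \right)} = -2 - 2 Y h$ ($D{\left(Y,h \right)} = \frac{- 4 Y h - 4}{2} = \frac{-4 - 4 Y h}{2} = -2 - 2 Y h$)
$Q{\left(N,X \right)} = \frac{5 N X}{2}$ ($Q{\left(N,X \right)} = \left(N + N\right) \left(X + \frac{X}{4}\right) = 2 N \frac{5 X}{4} = \frac{5 N X}{2}$)
$D{\left(-5,4 \right)} Q{\left(-5,-6 \right)} \left(-22\right) = \left(-2 - \left(-10\right) 4\right) \frac{5}{2} \left(-5\right) \left(-6\right) \left(-22\right) = \left(-2 + 40\right) 75 \left(-22\right) = 38 \cdot 75 \left(-22\right) = 2850 \left(-22\right) = -62700$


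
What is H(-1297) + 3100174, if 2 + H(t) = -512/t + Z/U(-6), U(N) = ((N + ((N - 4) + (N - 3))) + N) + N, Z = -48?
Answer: 148774235308/47989 ≈ 3.1002e+6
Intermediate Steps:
U(N) = -7 + 5*N (U(N) = ((N + ((-4 + N) + (-3 + N))) + N) + N = ((N + (-7 + 2*N)) + N) + N = ((-7 + 3*N) + N) + N = (-7 + 4*N) + N = -7 + 5*N)
H(t) = -26/37 - 512/t (H(t) = -2 + (-512/t - 48/(-7 + 5*(-6))) = -2 + (-512/t - 48/(-7 - 30)) = -2 + (-512/t - 48/(-37)) = -2 + (-512/t - 48*(-1/37)) = -2 + (-512/t + 48/37) = -2 + (48/37 - 512/t) = -26/37 - 512/t)
H(-1297) + 3100174 = (-26/37 - 512/(-1297)) + 3100174 = (-26/37 - 512*(-1/1297)) + 3100174 = (-26/37 + 512/1297) + 3100174 = -14778/47989 + 3100174 = 148774235308/47989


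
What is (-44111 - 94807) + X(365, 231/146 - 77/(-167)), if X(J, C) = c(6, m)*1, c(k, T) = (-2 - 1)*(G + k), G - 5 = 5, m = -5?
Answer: -138966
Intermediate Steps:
G = 10 (G = 5 + 5 = 10)
c(k, T) = -30 - 3*k (c(k, T) = (-2 - 1)*(10 + k) = -3*(10 + k) = -30 - 3*k)
X(J, C) = -48 (X(J, C) = (-30 - 3*6)*1 = (-30 - 18)*1 = -48*1 = -48)
(-44111 - 94807) + X(365, 231/146 - 77/(-167)) = (-44111 - 94807) - 48 = -138918 - 48 = -138966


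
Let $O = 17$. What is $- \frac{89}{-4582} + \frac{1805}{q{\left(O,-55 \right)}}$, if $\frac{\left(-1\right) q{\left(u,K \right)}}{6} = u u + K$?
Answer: $- \frac{4072777}{3216564} \approx -1.2662$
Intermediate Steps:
$q{\left(u,K \right)} = - 6 K - 6 u^{2}$ ($q{\left(u,K \right)} = - 6 \left(u u + K\right) = - 6 \left(u^{2} + K\right) = - 6 \left(K + u^{2}\right) = - 6 K - 6 u^{2}$)
$- \frac{89}{-4582} + \frac{1805}{q{\left(O,-55 \right)}} = - \frac{89}{-4582} + \frac{1805}{\left(-6\right) \left(-55\right) - 6 \cdot 17^{2}} = \left(-89\right) \left(- \frac{1}{4582}\right) + \frac{1805}{330 - 1734} = \frac{89}{4582} + \frac{1805}{330 - 1734} = \frac{89}{4582} + \frac{1805}{-1404} = \frac{89}{4582} + 1805 \left(- \frac{1}{1404}\right) = \frac{89}{4582} - \frac{1805}{1404} = - \frac{4072777}{3216564}$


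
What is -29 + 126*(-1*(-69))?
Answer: 8665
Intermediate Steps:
-29 + 126*(-1*(-69)) = -29 + 126*69 = -29 + 8694 = 8665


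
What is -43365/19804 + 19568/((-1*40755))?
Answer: -2154865247/807112020 ≈ -2.6698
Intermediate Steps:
-43365/19804 + 19568/((-1*40755)) = -43365*1/19804 + 19568/(-40755) = -43365/19804 + 19568*(-1/40755) = -43365/19804 - 19568/40755 = -2154865247/807112020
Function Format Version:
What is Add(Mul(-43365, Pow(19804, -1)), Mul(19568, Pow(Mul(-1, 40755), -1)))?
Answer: Rational(-2154865247, 807112020) ≈ -2.6698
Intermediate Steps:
Add(Mul(-43365, Pow(19804, -1)), Mul(19568, Pow(Mul(-1, 40755), -1))) = Add(Mul(-43365, Rational(1, 19804)), Mul(19568, Pow(-40755, -1))) = Add(Rational(-43365, 19804), Mul(19568, Rational(-1, 40755))) = Add(Rational(-43365, 19804), Rational(-19568, 40755)) = Rational(-2154865247, 807112020)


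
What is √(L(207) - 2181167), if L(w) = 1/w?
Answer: 16*I*√40564594/69 ≈ 1476.9*I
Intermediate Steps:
√(L(207) - 2181167) = √(1/207 - 2181167) = √(-451501568/207) = 16*I*√40564594/69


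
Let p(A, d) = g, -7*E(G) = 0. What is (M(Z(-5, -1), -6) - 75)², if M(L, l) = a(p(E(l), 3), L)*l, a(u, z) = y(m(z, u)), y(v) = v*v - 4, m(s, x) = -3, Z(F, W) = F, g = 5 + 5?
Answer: 11025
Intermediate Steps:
E(G) = 0 (E(G) = -⅐*0 = 0)
g = 10
p(A, d) = 10
y(v) = -4 + v² (y(v) = v² - 4 = -4 + v²)
a(u, z) = 5 (a(u, z) = -4 + (-3)² = -4 + 9 = 5)
M(L, l) = 5*l
(M(Z(-5, -1), -6) - 75)² = (5*(-6) - 75)² = (-30 - 75)² = (-105)² = 11025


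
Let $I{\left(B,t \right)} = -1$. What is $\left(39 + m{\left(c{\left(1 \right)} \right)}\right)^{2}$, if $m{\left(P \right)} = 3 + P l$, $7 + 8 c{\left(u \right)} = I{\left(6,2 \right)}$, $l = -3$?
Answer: $2025$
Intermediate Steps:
$c{\left(u \right)} = -1$ ($c{\left(u \right)} = - \frac{7}{8} + \frac{1}{8} \left(-1\right) = - \frac{7}{8} - \frac{1}{8} = -1$)
$m{\left(P \right)} = 3 - 3 P$ ($m{\left(P \right)} = 3 + P \left(-3\right) = 3 - 3 P$)
$\left(39 + m{\left(c{\left(1 \right)} \right)}\right)^{2} = \left(39 + \left(3 - -3\right)\right)^{2} = \left(39 + \left(3 + 3\right)\right)^{2} = \left(39 + 6\right)^{2} = 45^{2} = 2025$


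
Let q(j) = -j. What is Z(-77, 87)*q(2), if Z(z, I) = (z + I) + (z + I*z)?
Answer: 13532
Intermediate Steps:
Z(z, I) = I + 2*z + I*z (Z(z, I) = (I + z) + (z + I*z) = I + 2*z + I*z)
Z(-77, 87)*q(2) = (87 + 2*(-77) + 87*(-77))*(-1*2) = (87 - 154 - 6699)*(-2) = -6766*(-2) = 13532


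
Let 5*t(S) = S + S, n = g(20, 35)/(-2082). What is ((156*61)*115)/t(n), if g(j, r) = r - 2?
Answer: -1898679900/11 ≈ -1.7261e+8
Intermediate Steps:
g(j, r) = -2 + r
n = -11/694 (n = (-2 + 35)/(-2082) = 33*(-1/2082) = -11/694 ≈ -0.015850)
t(S) = 2*S/5 (t(S) = (S + S)/5 = (2*S)/5 = 2*S/5)
((156*61)*115)/t(n) = ((156*61)*115)/(((⅖)*(-11/694))) = (9516*115)/(-11/1735) = 1094340*(-1735/11) = -1898679900/11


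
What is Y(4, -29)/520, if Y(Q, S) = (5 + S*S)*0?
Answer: 0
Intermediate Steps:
Y(Q, S) = 0 (Y(Q, S) = (5 + S²)*0 = 0)
Y(4, -29)/520 = 0/520 = 0*(1/520) = 0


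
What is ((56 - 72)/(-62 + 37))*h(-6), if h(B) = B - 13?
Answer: -304/25 ≈ -12.160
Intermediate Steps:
h(B) = -13 + B
((56 - 72)/(-62 + 37))*h(-6) = ((56 - 72)/(-62 + 37))*(-13 - 6) = -16/(-25)*(-19) = -16*(-1/25)*(-19) = (16/25)*(-19) = -304/25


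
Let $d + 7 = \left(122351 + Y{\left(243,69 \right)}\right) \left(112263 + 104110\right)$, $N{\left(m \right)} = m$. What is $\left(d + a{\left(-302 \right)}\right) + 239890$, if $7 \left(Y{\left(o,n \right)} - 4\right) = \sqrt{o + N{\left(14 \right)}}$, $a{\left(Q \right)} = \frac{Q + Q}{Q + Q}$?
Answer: $26474558299 + \frac{216373 \sqrt{257}}{7} \approx 2.6475 \cdot 10^{10}$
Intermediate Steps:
$a{\left(Q \right)} = 1$ ($a{\left(Q \right)} = \frac{2 Q}{2 Q} = 2 Q \frac{1}{2 Q} = 1$)
$Y{\left(o,n \right)} = 4 + \frac{\sqrt{14 + o}}{7}$ ($Y{\left(o,n \right)} = 4 + \frac{\sqrt{o + 14}}{7} = 4 + \frac{\sqrt{14 + o}}{7}$)
$d = 26474318408 + \frac{216373 \sqrt{257}}{7}$ ($d = -7 + \left(122351 + \left(4 + \frac{\sqrt{14 + 243}}{7}\right)\right) \left(112263 + 104110\right) = -7 + \left(122351 + \left(4 + \frac{\sqrt{257}}{7}\right)\right) 216373 = -7 + \left(122355 + \frac{\sqrt{257}}{7}\right) 216373 = -7 + \left(26474318415 + \frac{216373 \sqrt{257}}{7}\right) = 26474318408 + \frac{216373 \sqrt{257}}{7} \approx 2.6475 \cdot 10^{10}$)
$\left(d + a{\left(-302 \right)}\right) + 239890 = \left(\left(26474318408 + \frac{216373 \sqrt{257}}{7}\right) + 1\right) + 239890 = \left(26474318409 + \frac{216373 \sqrt{257}}{7}\right) + 239890 = 26474558299 + \frac{216373 \sqrt{257}}{7}$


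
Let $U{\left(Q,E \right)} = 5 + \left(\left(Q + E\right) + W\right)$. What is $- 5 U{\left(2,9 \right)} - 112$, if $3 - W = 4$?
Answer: $-187$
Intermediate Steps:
$W = -1$ ($W = 3 - 4 = -1$)
$U{\left(Q,E \right)} = 4 + E + Q$ ($U{\left(Q,E \right)} = 5 - \left(1 - E - Q\right) = 5 + \left(-1 + E + Q\right) = 4 + E + Q$)
$- 5 U{\left(2,9 \right)} - 112 = - 5 \left(4 + 9 + 2\right) - 112 = \left(-5\right) 15 - 112 = -75 - 112 = -187$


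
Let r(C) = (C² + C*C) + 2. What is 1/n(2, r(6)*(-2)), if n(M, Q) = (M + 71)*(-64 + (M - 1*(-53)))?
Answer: -1/657 ≈ -0.0015221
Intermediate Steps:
r(C) = 2 + 2*C² (r(C) = (C² + C²) + 2 = 2*C² + 2 = 2 + 2*C²)
n(M, Q) = (-11 + M)*(71 + M) (n(M, Q) = (71 + M)*(-64 + (M + 53)) = (71 + M)*(-64 + (53 + M)) = (71 + M)*(-11 + M) = (-11 + M)*(71 + M))
1/n(2, r(6)*(-2)) = 1/(-781 + 2² + 60*2) = 1/(-781 + 4 + 120) = 1/(-657) = -1/657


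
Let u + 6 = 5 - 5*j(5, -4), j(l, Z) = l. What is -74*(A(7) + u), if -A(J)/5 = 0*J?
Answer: 1924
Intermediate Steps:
A(J) = 0 (A(J) = -0*J = -5*0 = 0)
u = -26 (u = -6 + (5 - 5*5) = -6 + (5 - 25) = -6 - 20 = -26)
-74*(A(7) + u) = -74*(0 - 26) = -74*(-26) = 1924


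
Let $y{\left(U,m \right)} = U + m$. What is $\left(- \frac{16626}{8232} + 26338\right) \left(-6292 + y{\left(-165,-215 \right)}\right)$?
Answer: $- \frac{60269785620}{343} \approx -1.7571 \cdot 10^{8}$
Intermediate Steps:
$\left(- \frac{16626}{8232} + 26338\right) \left(-6292 + y{\left(-165,-215 \right)}\right) = \left(- \frac{16626}{8232} + 26338\right) \left(-6292 - 380\right) = \left(\left(-16626\right) \frac{1}{8232} + 26338\right) \left(-6292 - 380\right) = \left(- \frac{2771}{1372} + 26338\right) \left(-6672\right) = \frac{36132965}{1372} \left(-6672\right) = - \frac{60269785620}{343}$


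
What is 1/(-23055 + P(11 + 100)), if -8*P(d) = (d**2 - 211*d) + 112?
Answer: -2/43363 ≈ -4.6122e-5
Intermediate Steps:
P(d) = -14 - d**2/8 + 211*d/8 (P(d) = -((d**2 - 211*d) + 112)/8 = -(112 + d**2 - 211*d)/8 = -14 - d**2/8 + 211*d/8)
1/(-23055 + P(11 + 100)) = 1/(-23055 + (-14 - (11 + 100)**2/8 + 211*(11 + 100)/8)) = 1/(-23055 + (-14 - 1/8*111**2 + (211/8)*111)) = 1/(-23055 + (-14 - 1/8*12321 + 23421/8)) = 1/(-23055 + (-14 - 12321/8 + 23421/8)) = 1/(-23055 + 2747/2) = 1/(-43363/2) = -2/43363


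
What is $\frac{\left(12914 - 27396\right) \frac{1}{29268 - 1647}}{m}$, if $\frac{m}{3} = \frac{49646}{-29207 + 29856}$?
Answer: $- \frac{427219}{186991659} \approx -0.0022847$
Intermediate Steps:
$m = \frac{148938}{649}$ ($m = 3 \frac{49646}{-29207 + 29856} = 3 \cdot \frac{49646}{649} = \frac{148938}{649} \approx 229.49$)
$\frac{\left(12914 - 27396\right) \frac{1}{29268 - 1647}}{m} = \frac{\left(12914 - 27396\right) \frac{1}{29268 - 1647}}{\frac{148938}{649}} = - \frac{14482}{27621} \cdot \frac{649}{148938} = \left(-14482\right) \frac{1}{27621} \cdot \frac{649}{148938} = \left(- \frac{14482}{27621}\right) \frac{649}{148938} = - \frac{427219}{186991659}$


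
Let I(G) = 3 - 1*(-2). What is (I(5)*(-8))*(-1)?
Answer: 40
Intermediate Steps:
I(G) = 5 (I(G) = 3 + 2 = 5)
(I(5)*(-8))*(-1) = (5*(-8))*(-1) = -40*(-1) = 40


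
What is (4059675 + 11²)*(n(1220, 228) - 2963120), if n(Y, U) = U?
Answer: -12028737090032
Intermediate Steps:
(4059675 + 11²)*(n(1220, 228) - 2963120) = (4059675 + 11²)*(228 - 2963120) = (4059675 + 121)*(-2962892) = 4059796*(-2962892) = -12028737090032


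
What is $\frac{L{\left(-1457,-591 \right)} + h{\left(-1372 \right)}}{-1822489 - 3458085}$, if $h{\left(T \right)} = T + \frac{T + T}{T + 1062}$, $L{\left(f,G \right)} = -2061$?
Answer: $\frac{530743}{818488970} \approx 0.00064844$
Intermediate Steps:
$h{\left(T \right)} = T + \frac{2 T}{1062 + T}$
$\frac{L{\left(-1457,-591 \right)} + h{\left(-1372 \right)}}{-1822489 - 3458085} = \frac{-2061 - \frac{1372 \left(1064 - 1372\right)}{1062 - 1372}}{-1822489 - 3458085} = \frac{-2061 - 1372 \frac{1}{-310} \left(-308\right)}{-5280574} = \left(-2061 - \left(- \frac{686}{155}\right) \left(-308\right)\right) \left(- \frac{1}{5280574}\right) = \left(-2061 - \frac{211288}{155}\right) \left(- \frac{1}{5280574}\right) = \left(- \frac{530743}{155}\right) \left(- \frac{1}{5280574}\right) = \frac{530743}{818488970}$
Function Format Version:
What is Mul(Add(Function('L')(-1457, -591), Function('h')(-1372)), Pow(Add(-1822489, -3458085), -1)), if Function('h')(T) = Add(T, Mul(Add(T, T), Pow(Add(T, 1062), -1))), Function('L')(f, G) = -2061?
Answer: Rational(530743, 818488970) ≈ 0.00064844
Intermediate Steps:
Function('h')(T) = Add(T, Mul(2, T, Pow(Add(1062, T), -1))) (Function('h')(T) = Add(T, Mul(Mul(2, T), Pow(Add(1062, T), -1))) = Add(T, Mul(2, T, Pow(Add(1062, T), -1))))
Mul(Add(Function('L')(-1457, -591), Function('h')(-1372)), Pow(Add(-1822489, -3458085), -1)) = Mul(Add(-2061, Mul(-1372, Pow(Add(1062, -1372), -1), Add(1064, -1372))), Pow(Add(-1822489, -3458085), -1)) = Mul(Add(-2061, Mul(-1372, Pow(-310, -1), -308)), Pow(-5280574, -1)) = Mul(Add(-2061, Mul(-1372, Rational(-1, 310), -308)), Rational(-1, 5280574)) = Mul(Add(-2061, Rational(-211288, 155)), Rational(-1, 5280574)) = Mul(Rational(-530743, 155), Rational(-1, 5280574)) = Rational(530743, 818488970)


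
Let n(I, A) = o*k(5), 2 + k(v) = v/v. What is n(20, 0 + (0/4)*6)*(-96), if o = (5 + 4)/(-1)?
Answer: -864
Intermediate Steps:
k(v) = -1 (k(v) = -2 + v/v = -2 + 1 = -1)
o = -9 (o = 9*(-1) = -9)
n(I, A) = 9 (n(I, A) = -9*(-1) = 9)
n(20, 0 + (0/4)*6)*(-96) = 9*(-96) = -864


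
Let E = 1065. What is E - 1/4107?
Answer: 4373954/4107 ≈ 1065.0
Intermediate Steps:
E - 1/4107 = 1065 - 1/4107 = 4373954/4107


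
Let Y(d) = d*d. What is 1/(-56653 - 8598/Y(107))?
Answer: -11449/648628795 ≈ -1.7651e-5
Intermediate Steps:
Y(d) = d**2
1/(-56653 - 8598/Y(107)) = 1/(-56653 - 8598/(107**2)) = 1/(-56653 - 8598/11449) = 1/(-648628795/11449) = -11449/648628795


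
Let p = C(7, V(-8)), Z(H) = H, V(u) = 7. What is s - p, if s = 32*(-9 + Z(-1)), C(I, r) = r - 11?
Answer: -316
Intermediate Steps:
C(I, r) = -11 + r
p = -4 (p = -11 + 7 = -4)
s = -320 (s = 32*(-9 - 1) = 32*(-10) = -320)
s - p = -320 - 1*(-4) = -320 + 4 = -316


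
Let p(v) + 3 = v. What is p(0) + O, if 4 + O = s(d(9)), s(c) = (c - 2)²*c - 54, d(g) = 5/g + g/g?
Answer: -44245/729 ≈ -60.693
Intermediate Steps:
d(g) = 1 + 5/g (d(g) = 5/g + 1 = 1 + 5/g)
p(v) = -3 + v
s(c) = -54 + c*(-2 + c)² (s(c) = (-2 + c)²*c - 54 = c*(-2 + c)² - 54 = -54 + c*(-2 + c)²)
O = -42058/729 (O = -4 + (-54 + ((5 + 9)/9)*(-2 + (5 + 9)/9)²) = -4 + (-54 + ((⅑)*14)*(-2 + (⅑)*14)²) = -4 + (-54 + 14*(-2 + 14/9)²/9) = -4 + (-54 + 14*(-4/9)²/9) = -4 + (-54 + (14/9)*(16/81)) = -4 + (-54 + 224/729) = -4 - 39142/729 = -42058/729 ≈ -57.693)
p(0) + O = (-3 + 0) - 42058/729 = -3 - 42058/729 = -44245/729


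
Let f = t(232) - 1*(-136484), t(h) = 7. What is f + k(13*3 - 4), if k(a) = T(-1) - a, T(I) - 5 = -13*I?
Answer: 136474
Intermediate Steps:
T(I) = 5 - 13*I
k(a) = 18 - a (k(a) = (5 - 13*(-1)) - a = (5 + 13) - a = 18 - a)
f = 136491 (f = 7 - 1*(-136484) = 7 + 136484 = 136491)
f + k(13*3 - 4) = 136491 + (18 - (13*3 - 4)) = 136491 + (18 - (39 - 4)) = 136491 + (18 - 1*35) = 136491 + (18 - 35) = 136491 - 17 = 136474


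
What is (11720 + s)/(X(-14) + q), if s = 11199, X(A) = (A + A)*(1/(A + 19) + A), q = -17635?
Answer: -114595/86243 ≈ -1.3287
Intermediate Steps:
X(A) = 2*A*(A + 1/(19 + A)) (X(A) = (2*A)*(1/(19 + A) + A) = (2*A)*(A + 1/(19 + A)) = 2*A*(A + 1/(19 + A)))
(11720 + s)/(X(-14) + q) = (11720 + 11199)/(2*(-14)*(1 + (-14)**2 + 19*(-14))/(19 - 14) - 17635) = 22919/(2*(-14)*(1 + 196 - 266)/5 - 17635) = 22919/(2*(-14)*(1/5)*(-69) - 17635) = 22919/(1932/5 - 17635) = 22919/(-86243/5) = 22919*(-5/86243) = -114595/86243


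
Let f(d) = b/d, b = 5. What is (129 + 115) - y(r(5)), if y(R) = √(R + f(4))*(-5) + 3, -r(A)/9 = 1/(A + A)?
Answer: 241 + √35/2 ≈ 243.96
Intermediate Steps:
f(d) = 5/d
r(A) = -9/(2*A) (r(A) = -9/(A + A) = -9*1/(2*A) = -9/(2*A))
y(R) = 3 - 5*√(5/4 + R) (y(R) = √(R + 5/4)*(-5) + 3 = √(5/4 + R)*(-5) + 3 = -5*√(5/4 + R) + 3 = 3 - 5*√(5/4 + R))
(129 + 115) - y(r(5)) = (129 + 115) - (3 - 5*√(5 + 4*(-9/2/5))/2) = 244 - (3 - 5*√(5 + 4*(-9/2*⅕))/2) = 244 - (3 - 5*√(5 + 4*(-9/10))/2) = 244 - (3 - 5*√(5 - 18/5)/2) = 244 - (3 - √35/2) = 244 + (-3 + √35/2) = 241 + √35/2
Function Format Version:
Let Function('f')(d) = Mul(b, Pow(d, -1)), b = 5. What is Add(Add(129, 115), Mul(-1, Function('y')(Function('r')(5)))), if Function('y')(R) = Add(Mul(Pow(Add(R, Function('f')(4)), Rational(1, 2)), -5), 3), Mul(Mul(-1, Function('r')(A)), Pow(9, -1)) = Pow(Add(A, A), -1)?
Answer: Add(241, Mul(Rational(1, 2), Pow(35, Rational(1, 2)))) ≈ 243.96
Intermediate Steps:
Function('f')(d) = Mul(5, Pow(d, -1))
Function('r')(A) = Mul(Rational(-9, 2), Pow(A, -1)) (Function('r')(A) = Mul(-9, Pow(Add(A, A), -1)) = Mul(-9, Pow(Mul(2, A), -1)) = Mul(-9, Mul(Rational(1, 2), Pow(A, -1))) = Mul(Rational(-9, 2), Pow(A, -1)))
Function('y')(R) = Add(3, Mul(-5, Pow(Add(Rational(5, 4), R), Rational(1, 2)))) (Function('y')(R) = Add(Mul(Pow(Add(R, Mul(5, Pow(4, -1))), Rational(1, 2)), -5), 3) = Add(Mul(Pow(Add(R, Mul(5, Rational(1, 4))), Rational(1, 2)), -5), 3) = Add(Mul(Pow(Add(R, Rational(5, 4)), Rational(1, 2)), -5), 3) = Add(Mul(Pow(Add(Rational(5, 4), R), Rational(1, 2)), -5), 3) = Add(Mul(-5, Pow(Add(Rational(5, 4), R), Rational(1, 2))), 3) = Add(3, Mul(-5, Pow(Add(Rational(5, 4), R), Rational(1, 2)))))
Add(Add(129, 115), Mul(-1, Function('y')(Function('r')(5)))) = Add(Add(129, 115), Mul(-1, Add(3, Mul(Rational(-5, 2), Pow(Add(5, Mul(4, Mul(Rational(-9, 2), Pow(5, -1)))), Rational(1, 2)))))) = Add(244, Mul(-1, Add(3, Mul(Rational(-5, 2), Pow(Add(5, Mul(4, Mul(Rational(-9, 2), Rational(1, 5)))), Rational(1, 2)))))) = Add(244, Mul(-1, Add(3, Mul(Rational(-5, 2), Pow(Add(5, Mul(4, Rational(-9, 10))), Rational(1, 2)))))) = Add(244, Mul(-1, Add(3, Mul(Rational(-5, 2), Pow(Add(5, Rational(-18, 5)), Rational(1, 2)))))) = Add(244, Mul(-1, Add(3, Mul(Rational(-5, 2), Pow(Rational(7, 5), Rational(1, 2)))))) = Add(244, Mul(-1, Add(3, Mul(Rational(-5, 2), Mul(Rational(1, 5), Pow(35, Rational(1, 2))))))) = Add(244, Mul(-1, Add(3, Mul(Rational(-1, 2), Pow(35, Rational(1, 2)))))) = Add(244, Add(-3, Mul(Rational(1, 2), Pow(35, Rational(1, 2))))) = Add(241, Mul(Rational(1, 2), Pow(35, Rational(1, 2))))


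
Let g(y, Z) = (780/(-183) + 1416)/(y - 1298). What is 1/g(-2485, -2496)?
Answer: -230763/86116 ≈ -2.6797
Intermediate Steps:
g(y, Z) = 86116/(61*(-1298 + y)) (g(y, Z) = (780*(-1/183) + 1416)/(-1298 + y) = (-260/61 + 1416)/(-1298 + y) = 86116/(61*(-1298 + y)))
1/g(-2485, -2496) = 1/(86116/(61*(-1298 - 2485))) = 1/((86116/61)/(-3783)) = 1/((86116/61)*(-1/3783)) = 1/(-86116/230763) = -230763/86116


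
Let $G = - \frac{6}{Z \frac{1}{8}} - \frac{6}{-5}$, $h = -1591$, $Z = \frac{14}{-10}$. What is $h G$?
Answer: $- \frac{1976022}{35} \approx -56458.0$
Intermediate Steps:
$Z = - \frac{7}{5}$ ($Z = 14 \left(- \frac{1}{10}\right) = - \frac{7}{5} \approx -1.4$)
$G = \frac{1242}{35}$ ($G = - \frac{6}{\left(- \frac{7}{5}\right) \frac{1}{8}} - \frac{6}{-5} = - \frac{6}{\left(- \frac{7}{5}\right) \frac{1}{8}} - - \frac{6}{5} = - \frac{6}{- \frac{7}{40}} + \frac{6}{5} = \left(-6\right) \left(- \frac{40}{7}\right) + \frac{6}{5} = \frac{240}{7} + \frac{6}{5} = \frac{1242}{35} \approx 35.486$)
$h G = \left(-1591\right) \frac{1242}{35} = - \frac{1976022}{35}$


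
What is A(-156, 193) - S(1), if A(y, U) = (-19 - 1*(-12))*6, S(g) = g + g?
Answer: -44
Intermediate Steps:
S(g) = 2*g
A(y, U) = -42 (A(y, U) = (-19 + 12)*6 = -7*6 = -42)
A(-156, 193) - S(1) = -42 - 2 = -44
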